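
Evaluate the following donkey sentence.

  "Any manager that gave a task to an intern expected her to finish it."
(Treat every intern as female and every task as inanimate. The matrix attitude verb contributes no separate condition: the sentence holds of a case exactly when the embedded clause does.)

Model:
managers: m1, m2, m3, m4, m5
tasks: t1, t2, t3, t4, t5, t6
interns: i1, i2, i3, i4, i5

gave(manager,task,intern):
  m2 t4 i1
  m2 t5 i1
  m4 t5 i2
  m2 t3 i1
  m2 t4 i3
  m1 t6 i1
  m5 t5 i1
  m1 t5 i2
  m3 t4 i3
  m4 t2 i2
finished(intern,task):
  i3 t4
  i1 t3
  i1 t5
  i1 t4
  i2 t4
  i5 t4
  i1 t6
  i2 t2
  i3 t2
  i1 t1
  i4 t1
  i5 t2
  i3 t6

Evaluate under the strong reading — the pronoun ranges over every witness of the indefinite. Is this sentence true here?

"her" takes "an intern" as antecedent and "it" takes "a task"; both are donkey pronouns co-varying with the restrictor.
Strong reading: for every (m,t,i) with gave(m,t,i), finished(i,t).
Restrictor triples: (m1,t5,i2)→finished(i2,t5) ✗  (m1,t6,i1)→finished(i1,t6) ✓  (m2,t3,i1)→finished(i1,t3) ✓  (m2,t4,i1)→finished(i1,t4) ✓  (m2,t4,i3)→finished(i3,t4) ✓  (m2,t5,i1)→finished(i1,t5) ✓  (m3,t4,i3)→finished(i3,t4) ✓  (m4,t2,i2)→finished(i2,t2) ✓  (m4,t5,i2)→finished(i2,t5) ✗  (m5,t5,i1)→finished(i1,t5) ✓
Counterexample: (m1,t5,i2) — finished(i2,t5) does not hold.

False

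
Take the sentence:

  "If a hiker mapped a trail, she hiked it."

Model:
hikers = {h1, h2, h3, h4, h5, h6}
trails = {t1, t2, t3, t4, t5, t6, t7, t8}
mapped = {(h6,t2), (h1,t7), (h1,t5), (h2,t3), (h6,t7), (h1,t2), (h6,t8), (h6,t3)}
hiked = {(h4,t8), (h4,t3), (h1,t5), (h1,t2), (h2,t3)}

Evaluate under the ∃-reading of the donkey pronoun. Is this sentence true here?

False

"it" takes "a trail" as antecedent — a donkey pronoun bound across the clause boundary.
Weak reading: every hiker h with some mapped-trail has at least one mapped-trail t such that hiked(h,t).
Per hiker: h1:✓  h2:✓  h6:✗
h6 has no witness among its mapped-trails.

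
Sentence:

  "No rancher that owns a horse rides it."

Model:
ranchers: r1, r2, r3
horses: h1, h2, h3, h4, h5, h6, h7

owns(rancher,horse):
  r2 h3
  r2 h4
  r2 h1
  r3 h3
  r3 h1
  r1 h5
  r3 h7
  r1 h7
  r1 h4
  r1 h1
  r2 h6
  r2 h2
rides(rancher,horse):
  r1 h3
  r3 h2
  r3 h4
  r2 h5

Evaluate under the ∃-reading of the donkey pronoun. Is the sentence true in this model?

True

"it" takes "a horse" as antecedent — a donkey pronoun bound across the clause boundary.
Truth condition: for no (r,h) with owns(r,h) does rides(r,h) hold.
Restrictor pairs — does the scope hold? (r1,h1):fails  (r1,h4):fails  (r1,h5):fails  (r1,h7):fails  (r2,h1):fails  (r2,h2):fails  (r2,h3):fails  (r2,h4):fails  (r2,h6):fails  (r3,h1):fails  (r3,h3):fails  (r3,h7):fails
Scope holds for no restrictor pair, so the sentence is true.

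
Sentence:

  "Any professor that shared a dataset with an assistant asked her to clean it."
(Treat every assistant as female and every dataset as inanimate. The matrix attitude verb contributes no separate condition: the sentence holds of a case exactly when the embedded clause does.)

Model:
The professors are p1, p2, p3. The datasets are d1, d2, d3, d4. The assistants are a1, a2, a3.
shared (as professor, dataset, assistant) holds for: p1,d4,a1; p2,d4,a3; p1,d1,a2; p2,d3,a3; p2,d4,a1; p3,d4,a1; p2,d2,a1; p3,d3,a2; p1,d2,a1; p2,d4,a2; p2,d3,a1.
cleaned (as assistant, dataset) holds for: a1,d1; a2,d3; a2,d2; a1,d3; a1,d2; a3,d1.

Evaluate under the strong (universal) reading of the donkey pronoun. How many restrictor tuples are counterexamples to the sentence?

7

"her" takes "an assistant" as antecedent and "it" takes "a dataset"; both are donkey pronouns co-varying with the restrictor.
Strong reading: for every (p,d,a) with shared(p,d,a), cleaned(a,d).
Restrictor triples: (p1,d1,a2)→cleaned(a2,d1) ✗  (p1,d2,a1)→cleaned(a1,d2) ✓  (p1,d4,a1)→cleaned(a1,d4) ✗  (p2,d2,a1)→cleaned(a1,d2) ✓  (p2,d3,a1)→cleaned(a1,d3) ✓  (p2,d3,a3)→cleaned(a3,d3) ✗  (p2,d4,a1)→cleaned(a1,d4) ✗  (p2,d4,a2)→cleaned(a2,d4) ✗  (p2,d4,a3)→cleaned(a3,d4) ✗  (p3,d3,a2)→cleaned(a2,d3) ✓  (p3,d4,a1)→cleaned(a1,d4) ✗
Counterexamples (restrictor triples failing the scope): 7.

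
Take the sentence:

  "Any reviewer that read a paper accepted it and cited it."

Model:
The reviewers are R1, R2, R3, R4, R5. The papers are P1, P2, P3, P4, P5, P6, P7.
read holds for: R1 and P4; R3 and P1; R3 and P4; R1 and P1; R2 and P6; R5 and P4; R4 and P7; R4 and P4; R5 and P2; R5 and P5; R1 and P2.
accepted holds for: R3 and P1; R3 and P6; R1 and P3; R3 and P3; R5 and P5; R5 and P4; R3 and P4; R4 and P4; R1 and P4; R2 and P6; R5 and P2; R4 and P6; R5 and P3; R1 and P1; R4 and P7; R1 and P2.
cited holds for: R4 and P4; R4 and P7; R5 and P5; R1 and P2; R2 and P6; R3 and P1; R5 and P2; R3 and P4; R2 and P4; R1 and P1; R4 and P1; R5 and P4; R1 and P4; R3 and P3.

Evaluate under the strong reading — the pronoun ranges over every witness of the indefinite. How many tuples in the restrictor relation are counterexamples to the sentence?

0

"it" takes "a paper" as antecedent — a donkey pronoun bound across the clause boundary.
Strong reading: for every (r,p) with read(r,p), accepted(r,p) ∧ cited(r,p).
Restrictor pairs: (R1,P1) ✓  (R1,P2) ✓  (R1,P4) ✓  (R2,P6) ✓  (R3,P1) ✓  (R3,P4) ✓  (R4,P4) ✓  (R4,P7) ✓  (R5,P2) ✓  (R5,P4) ✓  (R5,P5) ✓
Counterexamples (restrictor pairs failing the scope): 0.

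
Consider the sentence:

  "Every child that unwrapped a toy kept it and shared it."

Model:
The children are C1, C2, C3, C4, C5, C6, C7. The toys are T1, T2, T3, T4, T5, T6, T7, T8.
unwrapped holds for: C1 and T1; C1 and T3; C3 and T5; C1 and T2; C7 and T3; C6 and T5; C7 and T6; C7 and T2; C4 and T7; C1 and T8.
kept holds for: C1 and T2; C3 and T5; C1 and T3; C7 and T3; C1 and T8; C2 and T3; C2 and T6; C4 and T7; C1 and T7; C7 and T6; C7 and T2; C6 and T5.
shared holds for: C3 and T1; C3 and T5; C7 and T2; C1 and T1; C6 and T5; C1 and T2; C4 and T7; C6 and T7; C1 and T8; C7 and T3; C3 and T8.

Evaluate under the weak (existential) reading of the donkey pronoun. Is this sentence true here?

True

"it" takes "a toy" as antecedent — a donkey pronoun bound across the clause boundary.
Weak reading: every child c with some unwrapped-toy has at least one unwrapped-toy t such that kept(c,t) ∧ shared(c,t).
Per child: C1:✓  C3:✓  C4:✓  C6:✓  C7:✓
Every child in the restrictor has a witness.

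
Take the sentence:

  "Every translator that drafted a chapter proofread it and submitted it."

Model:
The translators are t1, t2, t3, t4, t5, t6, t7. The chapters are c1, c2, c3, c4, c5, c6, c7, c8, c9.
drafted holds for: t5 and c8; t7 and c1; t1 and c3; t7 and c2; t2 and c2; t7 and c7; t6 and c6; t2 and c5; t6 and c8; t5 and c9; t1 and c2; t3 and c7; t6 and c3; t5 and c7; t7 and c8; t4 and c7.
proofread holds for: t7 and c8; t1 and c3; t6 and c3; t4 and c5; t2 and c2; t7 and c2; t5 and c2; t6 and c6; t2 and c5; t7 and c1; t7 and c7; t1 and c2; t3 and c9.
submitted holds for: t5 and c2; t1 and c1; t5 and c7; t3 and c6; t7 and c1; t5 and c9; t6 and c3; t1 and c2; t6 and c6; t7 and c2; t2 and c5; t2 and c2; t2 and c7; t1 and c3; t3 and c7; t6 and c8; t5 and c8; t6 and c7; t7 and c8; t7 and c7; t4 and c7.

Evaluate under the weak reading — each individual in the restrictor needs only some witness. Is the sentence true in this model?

False

"it" takes "a chapter" as antecedent — a donkey pronoun bound across the clause boundary.
Weak reading: every translator t with some drafted-chapter has at least one drafted-chapter c such that proofread(t,c) ∧ submitted(t,c).
Per translator: t1:✓  t2:✓  t3:✗  t4:✗  t5:✗  t6:✓  t7:✓
t3 has no witness among its drafted-chapters.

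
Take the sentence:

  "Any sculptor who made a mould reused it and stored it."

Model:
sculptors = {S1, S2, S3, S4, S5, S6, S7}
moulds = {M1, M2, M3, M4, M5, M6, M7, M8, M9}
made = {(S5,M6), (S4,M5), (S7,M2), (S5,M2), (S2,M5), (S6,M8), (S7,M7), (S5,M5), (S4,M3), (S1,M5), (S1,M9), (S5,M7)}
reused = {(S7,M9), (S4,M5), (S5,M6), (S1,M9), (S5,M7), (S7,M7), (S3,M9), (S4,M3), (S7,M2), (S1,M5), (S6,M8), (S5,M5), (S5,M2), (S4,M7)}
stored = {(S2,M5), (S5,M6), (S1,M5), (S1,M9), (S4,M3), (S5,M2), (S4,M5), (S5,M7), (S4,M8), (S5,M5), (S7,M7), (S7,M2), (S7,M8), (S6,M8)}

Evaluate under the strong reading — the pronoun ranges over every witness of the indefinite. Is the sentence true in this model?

"it" takes "a mould" as antecedent — a donkey pronoun bound across the clause boundary.
Strong reading: for every (s,m) with made(s,m), reused(s,m) ∧ stored(s,m).
Restrictor pairs: (S1,M5) ✓  (S1,M9) ✓  (S2,M5) ✗  (S4,M3) ✓  (S4,M5) ✓  (S5,M2) ✓  (S5,M5) ✓  (S5,M6) ✓  (S5,M7) ✓  (S6,M8) ✓  (S7,M2) ✓  (S7,M7) ✓
Counterexample: (S2,M5) is in made but fails the scope.

False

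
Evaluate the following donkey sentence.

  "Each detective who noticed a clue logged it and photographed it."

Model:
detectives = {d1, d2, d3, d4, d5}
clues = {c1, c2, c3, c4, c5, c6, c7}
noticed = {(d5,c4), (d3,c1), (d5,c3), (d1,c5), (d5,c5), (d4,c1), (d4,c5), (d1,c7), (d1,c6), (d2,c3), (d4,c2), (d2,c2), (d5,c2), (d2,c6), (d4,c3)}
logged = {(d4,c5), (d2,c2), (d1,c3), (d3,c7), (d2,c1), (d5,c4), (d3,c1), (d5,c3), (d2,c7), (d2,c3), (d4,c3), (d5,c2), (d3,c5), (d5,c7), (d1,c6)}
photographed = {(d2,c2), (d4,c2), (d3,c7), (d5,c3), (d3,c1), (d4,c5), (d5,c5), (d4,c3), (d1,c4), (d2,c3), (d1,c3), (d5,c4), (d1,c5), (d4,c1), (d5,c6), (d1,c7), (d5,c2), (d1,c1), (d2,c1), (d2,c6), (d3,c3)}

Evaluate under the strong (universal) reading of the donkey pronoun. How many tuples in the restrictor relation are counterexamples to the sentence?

"it" takes "a clue" as antecedent — a donkey pronoun bound across the clause boundary.
Strong reading: for every (d,c) with noticed(d,c), logged(d,c) ∧ photographed(d,c).
Restrictor pairs: (d1,c5) ✗  (d1,c6) ✗  (d1,c7) ✗  (d2,c2) ✓  (d2,c3) ✓  (d2,c6) ✗  (d3,c1) ✓  (d4,c1) ✗  (d4,c2) ✗  (d4,c3) ✓  (d4,c5) ✓  (d5,c2) ✓  (d5,c3) ✓  (d5,c4) ✓  (d5,c5) ✗
Counterexamples (restrictor pairs failing the scope): 7.

7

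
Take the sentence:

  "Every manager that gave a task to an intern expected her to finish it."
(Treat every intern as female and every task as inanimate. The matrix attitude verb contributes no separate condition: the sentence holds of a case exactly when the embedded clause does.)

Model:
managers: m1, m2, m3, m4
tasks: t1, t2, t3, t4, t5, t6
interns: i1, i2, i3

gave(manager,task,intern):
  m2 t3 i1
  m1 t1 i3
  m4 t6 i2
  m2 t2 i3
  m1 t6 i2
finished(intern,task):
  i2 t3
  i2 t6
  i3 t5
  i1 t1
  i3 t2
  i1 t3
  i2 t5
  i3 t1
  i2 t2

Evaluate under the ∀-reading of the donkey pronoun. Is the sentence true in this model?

"her" takes "an intern" as antecedent and "it" takes "a task"; both are donkey pronouns co-varying with the restrictor.
Strong reading: for every (m,t,i) with gave(m,t,i), finished(i,t).
Restrictor triples: (m1,t1,i3)→finished(i3,t1) ✓  (m1,t6,i2)→finished(i2,t6) ✓  (m2,t2,i3)→finished(i3,t2) ✓  (m2,t3,i1)→finished(i1,t3) ✓  (m4,t6,i2)→finished(i2,t6) ✓
Every restrictor triple satisfies the scope.

True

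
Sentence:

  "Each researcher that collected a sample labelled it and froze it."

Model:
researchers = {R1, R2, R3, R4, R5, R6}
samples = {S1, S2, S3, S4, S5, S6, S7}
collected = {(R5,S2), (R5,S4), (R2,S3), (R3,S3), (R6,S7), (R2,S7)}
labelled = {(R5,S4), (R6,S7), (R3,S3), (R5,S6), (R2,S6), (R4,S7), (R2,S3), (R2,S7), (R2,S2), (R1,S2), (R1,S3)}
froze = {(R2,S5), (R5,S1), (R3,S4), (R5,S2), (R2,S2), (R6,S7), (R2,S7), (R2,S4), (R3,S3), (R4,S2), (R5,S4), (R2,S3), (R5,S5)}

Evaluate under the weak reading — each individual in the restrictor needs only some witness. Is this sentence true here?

True

"it" takes "a sample" as antecedent — a donkey pronoun bound across the clause boundary.
Weak reading: every researcher r with some collected-sample has at least one collected-sample s such that labelled(r,s) ∧ froze(r,s).
Per researcher: R2:✓  R3:✓  R5:✓  R6:✓
Every researcher in the restrictor has a witness.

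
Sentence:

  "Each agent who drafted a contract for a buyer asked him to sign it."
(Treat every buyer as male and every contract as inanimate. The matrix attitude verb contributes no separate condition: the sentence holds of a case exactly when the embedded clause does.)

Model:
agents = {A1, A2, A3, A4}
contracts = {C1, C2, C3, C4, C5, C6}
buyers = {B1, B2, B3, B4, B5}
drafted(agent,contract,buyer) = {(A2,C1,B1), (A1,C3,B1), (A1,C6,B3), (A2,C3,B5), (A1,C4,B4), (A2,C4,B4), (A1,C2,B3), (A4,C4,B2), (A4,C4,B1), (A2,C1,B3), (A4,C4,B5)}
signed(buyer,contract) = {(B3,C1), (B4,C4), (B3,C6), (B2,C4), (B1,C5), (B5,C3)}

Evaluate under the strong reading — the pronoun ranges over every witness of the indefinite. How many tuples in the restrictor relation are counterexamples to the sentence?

5

"him" takes "a buyer" as antecedent and "it" takes "a contract"; both are donkey pronouns co-varying with the restrictor.
Strong reading: for every (a,c,b) with drafted(a,c,b), signed(b,c).
Restrictor triples: (A1,C2,B3)→signed(B3,C2) ✗  (A1,C3,B1)→signed(B1,C3) ✗  (A1,C4,B4)→signed(B4,C4) ✓  (A1,C6,B3)→signed(B3,C6) ✓  (A2,C1,B1)→signed(B1,C1) ✗  (A2,C1,B3)→signed(B3,C1) ✓  (A2,C3,B5)→signed(B5,C3) ✓  (A2,C4,B4)→signed(B4,C4) ✓  (A4,C4,B1)→signed(B1,C4) ✗  (A4,C4,B2)→signed(B2,C4) ✓  (A4,C4,B5)→signed(B5,C4) ✗
Counterexamples (restrictor triples failing the scope): 5.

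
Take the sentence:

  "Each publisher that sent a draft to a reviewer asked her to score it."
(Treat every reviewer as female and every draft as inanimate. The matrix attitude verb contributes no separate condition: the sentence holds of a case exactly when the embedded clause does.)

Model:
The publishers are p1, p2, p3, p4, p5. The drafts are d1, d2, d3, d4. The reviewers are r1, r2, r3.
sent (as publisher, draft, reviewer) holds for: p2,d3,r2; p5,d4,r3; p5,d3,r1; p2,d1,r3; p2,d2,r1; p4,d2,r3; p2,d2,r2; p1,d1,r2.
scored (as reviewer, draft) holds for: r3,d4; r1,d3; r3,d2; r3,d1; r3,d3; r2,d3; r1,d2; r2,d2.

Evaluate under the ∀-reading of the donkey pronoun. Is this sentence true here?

"her" takes "a reviewer" as antecedent and "it" takes "a draft"; both are donkey pronouns co-varying with the restrictor.
Strong reading: for every (p,d,r) with sent(p,d,r), scored(r,d).
Restrictor triples: (p1,d1,r2)→scored(r2,d1) ✗  (p2,d1,r3)→scored(r3,d1) ✓  (p2,d2,r1)→scored(r1,d2) ✓  (p2,d2,r2)→scored(r2,d2) ✓  (p2,d3,r2)→scored(r2,d3) ✓  (p4,d2,r3)→scored(r3,d2) ✓  (p5,d3,r1)→scored(r1,d3) ✓  (p5,d4,r3)→scored(r3,d4) ✓
Counterexample: (p1,d1,r2) — scored(r2,d1) does not hold.

False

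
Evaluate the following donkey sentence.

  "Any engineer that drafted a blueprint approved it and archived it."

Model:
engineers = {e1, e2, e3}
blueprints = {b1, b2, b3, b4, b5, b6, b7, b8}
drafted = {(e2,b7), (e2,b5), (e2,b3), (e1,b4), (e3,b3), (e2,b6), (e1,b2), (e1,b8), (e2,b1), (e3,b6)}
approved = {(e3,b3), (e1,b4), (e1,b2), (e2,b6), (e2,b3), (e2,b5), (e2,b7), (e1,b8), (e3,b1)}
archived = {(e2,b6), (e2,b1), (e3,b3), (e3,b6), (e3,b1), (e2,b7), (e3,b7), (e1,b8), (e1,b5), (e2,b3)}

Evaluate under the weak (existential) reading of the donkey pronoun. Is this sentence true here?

True

"it" takes "a blueprint" as antecedent — a donkey pronoun bound across the clause boundary.
Weak reading: every engineer e with some drafted-blueprint has at least one drafted-blueprint b such that approved(e,b) ∧ archived(e,b).
Per engineer: e1:✓  e2:✓  e3:✓
Every engineer in the restrictor has a witness.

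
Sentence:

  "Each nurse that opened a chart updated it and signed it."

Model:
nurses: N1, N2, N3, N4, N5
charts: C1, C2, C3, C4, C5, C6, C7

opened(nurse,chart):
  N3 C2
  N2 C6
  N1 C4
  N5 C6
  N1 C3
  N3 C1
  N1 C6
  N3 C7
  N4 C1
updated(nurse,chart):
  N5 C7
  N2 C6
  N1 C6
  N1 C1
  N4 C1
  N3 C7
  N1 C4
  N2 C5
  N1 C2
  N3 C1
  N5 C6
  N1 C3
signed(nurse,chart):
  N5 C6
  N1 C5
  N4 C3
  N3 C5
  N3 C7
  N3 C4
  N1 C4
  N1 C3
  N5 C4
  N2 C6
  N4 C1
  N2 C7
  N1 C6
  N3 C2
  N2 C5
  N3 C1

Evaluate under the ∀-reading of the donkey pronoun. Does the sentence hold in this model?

"it" takes "a chart" as antecedent — a donkey pronoun bound across the clause boundary.
Strong reading: for every (n,c) with opened(n,c), updated(n,c) ∧ signed(n,c).
Restrictor pairs: (N1,C3) ✓  (N1,C4) ✓  (N1,C6) ✓  (N2,C6) ✓  (N3,C1) ✓  (N3,C2) ✗  (N3,C7) ✓  (N4,C1) ✓  (N5,C6) ✓
Counterexample: (N3,C2) is in opened but fails the scope.

False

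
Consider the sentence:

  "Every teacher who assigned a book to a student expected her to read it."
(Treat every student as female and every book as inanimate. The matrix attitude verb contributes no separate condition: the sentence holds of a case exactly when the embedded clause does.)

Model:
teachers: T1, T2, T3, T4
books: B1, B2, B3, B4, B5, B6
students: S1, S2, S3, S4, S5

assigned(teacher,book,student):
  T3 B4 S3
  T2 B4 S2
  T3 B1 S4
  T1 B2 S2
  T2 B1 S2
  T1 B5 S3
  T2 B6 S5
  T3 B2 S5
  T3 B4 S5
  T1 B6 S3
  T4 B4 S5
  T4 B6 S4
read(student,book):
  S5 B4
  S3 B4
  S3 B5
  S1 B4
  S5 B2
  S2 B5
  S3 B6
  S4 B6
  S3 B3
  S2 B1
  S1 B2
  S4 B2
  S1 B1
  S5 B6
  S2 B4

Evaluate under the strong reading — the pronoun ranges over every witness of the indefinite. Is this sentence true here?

False

"her" takes "a student" as antecedent and "it" takes "a book"; both are donkey pronouns co-varying with the restrictor.
Strong reading: for every (t,b,s) with assigned(t,b,s), read(s,b).
Restrictor triples: (T1,B2,S2)→read(S2,B2) ✗  (T1,B5,S3)→read(S3,B5) ✓  (T1,B6,S3)→read(S3,B6) ✓  (T2,B1,S2)→read(S2,B1) ✓  (T2,B4,S2)→read(S2,B4) ✓  (T2,B6,S5)→read(S5,B6) ✓  (T3,B1,S4)→read(S4,B1) ✗  (T3,B2,S5)→read(S5,B2) ✓  (T3,B4,S3)→read(S3,B4) ✓  (T3,B4,S5)→read(S5,B4) ✓  (T4,B4,S5)→read(S5,B4) ✓  (T4,B6,S4)→read(S4,B6) ✓
Counterexample: (T1,B2,S2) — read(S2,B2) does not hold.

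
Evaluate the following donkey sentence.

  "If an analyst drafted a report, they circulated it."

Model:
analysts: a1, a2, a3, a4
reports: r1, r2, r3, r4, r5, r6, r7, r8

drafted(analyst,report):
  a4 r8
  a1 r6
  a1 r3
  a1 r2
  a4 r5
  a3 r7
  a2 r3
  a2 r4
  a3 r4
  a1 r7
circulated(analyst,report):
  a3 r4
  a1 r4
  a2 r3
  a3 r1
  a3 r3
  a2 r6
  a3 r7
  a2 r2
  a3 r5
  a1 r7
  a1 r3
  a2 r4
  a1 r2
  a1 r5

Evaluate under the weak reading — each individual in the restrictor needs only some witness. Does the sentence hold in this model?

"it" takes "a report" as antecedent — a donkey pronoun bound across the clause boundary.
Weak reading: every analyst a with some drafted-report has at least one drafted-report r such that circulated(a,r).
Per analyst: a1:✓  a2:✓  a3:✓  a4:✗
a4 has no witness among its drafted-reports.

False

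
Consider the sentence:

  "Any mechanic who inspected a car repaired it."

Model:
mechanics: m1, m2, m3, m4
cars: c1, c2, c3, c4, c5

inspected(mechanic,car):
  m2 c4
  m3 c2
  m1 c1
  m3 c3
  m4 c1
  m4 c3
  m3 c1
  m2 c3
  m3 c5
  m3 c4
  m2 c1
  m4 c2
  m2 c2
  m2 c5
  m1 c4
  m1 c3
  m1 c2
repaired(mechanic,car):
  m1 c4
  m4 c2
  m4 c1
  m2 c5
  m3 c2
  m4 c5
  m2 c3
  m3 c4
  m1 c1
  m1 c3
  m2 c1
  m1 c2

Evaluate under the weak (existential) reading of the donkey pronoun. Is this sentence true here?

True

"it" takes "a car" as antecedent — a donkey pronoun bound across the clause boundary.
Weak reading: every mechanic m with some inspected-car has at least one inspected-car c such that repaired(m,c).
Per mechanic: m1:✓  m2:✓  m3:✓  m4:✓
Every mechanic in the restrictor has a witness.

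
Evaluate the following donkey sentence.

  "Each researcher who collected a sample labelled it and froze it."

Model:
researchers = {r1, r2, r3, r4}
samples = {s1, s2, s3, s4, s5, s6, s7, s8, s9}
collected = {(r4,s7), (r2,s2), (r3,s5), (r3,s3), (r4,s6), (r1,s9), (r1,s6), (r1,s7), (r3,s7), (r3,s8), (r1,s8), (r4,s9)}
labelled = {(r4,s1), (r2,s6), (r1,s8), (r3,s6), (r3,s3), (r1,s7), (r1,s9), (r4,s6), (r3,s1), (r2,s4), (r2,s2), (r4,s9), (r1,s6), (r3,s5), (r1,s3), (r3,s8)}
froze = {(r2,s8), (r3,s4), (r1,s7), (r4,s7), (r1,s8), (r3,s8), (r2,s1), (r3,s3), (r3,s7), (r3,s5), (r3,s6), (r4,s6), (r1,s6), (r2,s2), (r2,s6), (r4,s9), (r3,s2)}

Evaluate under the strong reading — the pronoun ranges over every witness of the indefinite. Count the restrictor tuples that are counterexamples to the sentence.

"it" takes "a sample" as antecedent — a donkey pronoun bound across the clause boundary.
Strong reading: for every (r,s) with collected(r,s), labelled(r,s) ∧ froze(r,s).
Restrictor pairs: (r1,s6) ✓  (r1,s7) ✓  (r1,s8) ✓  (r1,s9) ✗  (r2,s2) ✓  (r3,s3) ✓  (r3,s5) ✓  (r3,s7) ✗  (r3,s8) ✓  (r4,s6) ✓  (r4,s7) ✗  (r4,s9) ✓
Counterexamples (restrictor pairs failing the scope): 3.

3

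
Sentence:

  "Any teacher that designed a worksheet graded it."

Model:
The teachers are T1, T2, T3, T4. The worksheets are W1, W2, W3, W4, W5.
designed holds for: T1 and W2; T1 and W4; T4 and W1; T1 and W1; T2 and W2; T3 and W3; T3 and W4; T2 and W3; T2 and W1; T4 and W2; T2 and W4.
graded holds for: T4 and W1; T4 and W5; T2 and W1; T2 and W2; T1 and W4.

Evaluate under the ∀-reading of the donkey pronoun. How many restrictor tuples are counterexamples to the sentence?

7

"it" takes "a worksheet" as antecedent — a donkey pronoun bound across the clause boundary.
Strong reading: for every (t,w) with designed(t,w), graded(t,w).
Restrictor pairs: (T1,W1) ✗  (T1,W2) ✗  (T1,W4) ✓  (T2,W1) ✓  (T2,W2) ✓  (T2,W3) ✗  (T2,W4) ✗  (T3,W3) ✗  (T3,W4) ✗  (T4,W1) ✓  (T4,W2) ✗
Counterexamples (restrictor pairs failing the scope): 7.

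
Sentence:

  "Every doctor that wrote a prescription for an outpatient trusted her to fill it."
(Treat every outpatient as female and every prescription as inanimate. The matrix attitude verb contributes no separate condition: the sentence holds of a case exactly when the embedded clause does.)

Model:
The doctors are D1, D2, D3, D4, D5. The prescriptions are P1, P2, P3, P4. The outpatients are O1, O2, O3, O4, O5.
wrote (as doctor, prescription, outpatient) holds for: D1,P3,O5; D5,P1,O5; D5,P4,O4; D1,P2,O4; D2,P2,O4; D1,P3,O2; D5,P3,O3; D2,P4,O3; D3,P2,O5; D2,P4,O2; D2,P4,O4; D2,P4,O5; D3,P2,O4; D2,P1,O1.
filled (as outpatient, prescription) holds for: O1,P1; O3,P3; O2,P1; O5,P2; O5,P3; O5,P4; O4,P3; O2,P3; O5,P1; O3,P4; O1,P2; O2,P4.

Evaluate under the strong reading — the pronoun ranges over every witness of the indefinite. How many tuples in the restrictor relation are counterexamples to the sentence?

"her" takes "an outpatient" as antecedent and "it" takes "a prescription"; both are donkey pronouns co-varying with the restrictor.
Strong reading: for every (d,p,o) with wrote(d,p,o), filled(o,p).
Restrictor triples: (D1,P2,O4)→filled(O4,P2) ✗  (D1,P3,O2)→filled(O2,P3) ✓  (D1,P3,O5)→filled(O5,P3) ✓  (D2,P1,O1)→filled(O1,P1) ✓  (D2,P2,O4)→filled(O4,P2) ✗  (D2,P4,O2)→filled(O2,P4) ✓  (D2,P4,O3)→filled(O3,P4) ✓  (D2,P4,O4)→filled(O4,P4) ✗  (D2,P4,O5)→filled(O5,P4) ✓  (D3,P2,O4)→filled(O4,P2) ✗  (D3,P2,O5)→filled(O5,P2) ✓  (D5,P1,O5)→filled(O5,P1) ✓  (D5,P3,O3)→filled(O3,P3) ✓  (D5,P4,O4)→filled(O4,P4) ✗
Counterexamples (restrictor triples failing the scope): 5.

5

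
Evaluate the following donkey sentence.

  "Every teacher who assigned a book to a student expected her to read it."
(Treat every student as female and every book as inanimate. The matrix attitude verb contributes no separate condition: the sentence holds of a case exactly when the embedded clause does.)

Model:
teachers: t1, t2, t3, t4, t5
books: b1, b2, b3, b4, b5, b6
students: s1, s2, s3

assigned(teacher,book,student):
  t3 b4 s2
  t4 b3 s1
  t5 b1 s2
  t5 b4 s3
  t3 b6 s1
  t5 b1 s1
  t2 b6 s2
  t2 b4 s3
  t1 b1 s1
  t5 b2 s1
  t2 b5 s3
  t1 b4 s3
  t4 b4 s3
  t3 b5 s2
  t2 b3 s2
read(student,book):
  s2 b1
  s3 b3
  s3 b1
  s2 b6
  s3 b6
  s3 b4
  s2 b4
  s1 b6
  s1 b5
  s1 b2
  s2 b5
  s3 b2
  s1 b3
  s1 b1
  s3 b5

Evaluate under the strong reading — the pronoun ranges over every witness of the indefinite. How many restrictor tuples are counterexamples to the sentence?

"her" takes "a student" as antecedent and "it" takes "a book"; both are donkey pronouns co-varying with the restrictor.
Strong reading: for every (t,b,s) with assigned(t,b,s), read(s,b).
Restrictor triples: (t1,b1,s1)→read(s1,b1) ✓  (t1,b4,s3)→read(s3,b4) ✓  (t2,b3,s2)→read(s2,b3) ✗  (t2,b4,s3)→read(s3,b4) ✓  (t2,b5,s3)→read(s3,b5) ✓  (t2,b6,s2)→read(s2,b6) ✓  (t3,b4,s2)→read(s2,b4) ✓  (t3,b5,s2)→read(s2,b5) ✓  (t3,b6,s1)→read(s1,b6) ✓  (t4,b3,s1)→read(s1,b3) ✓  (t4,b4,s3)→read(s3,b4) ✓  (t5,b1,s1)→read(s1,b1) ✓  (t5,b1,s2)→read(s2,b1) ✓  (t5,b2,s1)→read(s1,b2) ✓  (t5,b4,s3)→read(s3,b4) ✓
Counterexamples (restrictor triples failing the scope): 1.

1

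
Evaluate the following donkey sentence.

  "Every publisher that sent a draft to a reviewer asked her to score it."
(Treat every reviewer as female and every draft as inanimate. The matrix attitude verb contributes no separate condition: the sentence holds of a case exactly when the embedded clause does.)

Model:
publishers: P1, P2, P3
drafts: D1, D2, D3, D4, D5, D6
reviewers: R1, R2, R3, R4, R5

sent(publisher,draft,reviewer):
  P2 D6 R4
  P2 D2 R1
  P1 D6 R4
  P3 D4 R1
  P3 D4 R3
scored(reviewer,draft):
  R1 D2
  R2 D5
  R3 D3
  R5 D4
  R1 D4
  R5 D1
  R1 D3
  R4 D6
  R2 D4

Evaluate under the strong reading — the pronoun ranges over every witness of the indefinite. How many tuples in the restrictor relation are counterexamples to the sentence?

1

"her" takes "a reviewer" as antecedent and "it" takes "a draft"; both are donkey pronouns co-varying with the restrictor.
Strong reading: for every (p,d,r) with sent(p,d,r), scored(r,d).
Restrictor triples: (P1,D6,R4)→scored(R4,D6) ✓  (P2,D2,R1)→scored(R1,D2) ✓  (P2,D6,R4)→scored(R4,D6) ✓  (P3,D4,R1)→scored(R1,D4) ✓  (P3,D4,R3)→scored(R3,D4) ✗
Counterexamples (restrictor triples failing the scope): 1.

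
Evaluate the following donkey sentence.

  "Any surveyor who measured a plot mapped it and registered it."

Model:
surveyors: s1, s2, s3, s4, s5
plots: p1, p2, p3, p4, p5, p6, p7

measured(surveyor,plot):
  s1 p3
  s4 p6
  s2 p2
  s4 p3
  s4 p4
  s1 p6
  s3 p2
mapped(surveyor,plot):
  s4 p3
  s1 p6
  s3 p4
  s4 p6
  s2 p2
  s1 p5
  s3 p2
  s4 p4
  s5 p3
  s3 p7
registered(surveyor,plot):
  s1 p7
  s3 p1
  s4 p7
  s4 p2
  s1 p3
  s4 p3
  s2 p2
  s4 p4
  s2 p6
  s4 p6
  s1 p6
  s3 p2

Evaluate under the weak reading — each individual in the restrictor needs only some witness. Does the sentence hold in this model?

True

"it" takes "a plot" as antecedent — a donkey pronoun bound across the clause boundary.
Weak reading: every surveyor s with some measured-plot has at least one measured-plot p such that mapped(s,p) ∧ registered(s,p).
Per surveyor: s1:✓  s2:✓  s3:✓  s4:✓
Every surveyor in the restrictor has a witness.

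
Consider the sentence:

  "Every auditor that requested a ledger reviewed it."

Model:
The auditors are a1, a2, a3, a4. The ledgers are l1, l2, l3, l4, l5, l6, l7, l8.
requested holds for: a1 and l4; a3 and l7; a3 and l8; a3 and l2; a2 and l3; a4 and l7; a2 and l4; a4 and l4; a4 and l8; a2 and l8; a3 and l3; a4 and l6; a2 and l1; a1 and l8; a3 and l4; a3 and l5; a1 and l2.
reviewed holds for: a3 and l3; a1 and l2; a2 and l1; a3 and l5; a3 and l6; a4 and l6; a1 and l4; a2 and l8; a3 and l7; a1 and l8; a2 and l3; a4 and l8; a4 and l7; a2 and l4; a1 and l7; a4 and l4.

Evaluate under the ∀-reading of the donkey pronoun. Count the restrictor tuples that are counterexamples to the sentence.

3

"it" takes "a ledger" as antecedent — a donkey pronoun bound across the clause boundary.
Strong reading: for every (a,l) with requested(a,l), reviewed(a,l).
Restrictor pairs: (a1,l2) ✓  (a1,l4) ✓  (a1,l8) ✓  (a2,l1) ✓  (a2,l3) ✓  (a2,l4) ✓  (a2,l8) ✓  (a3,l2) ✗  (a3,l3) ✓  (a3,l4) ✗  (a3,l5) ✓  (a3,l7) ✓  (a3,l8) ✗  (a4,l4) ✓  (a4,l6) ✓  (a4,l7) ✓  (a4,l8) ✓
Counterexamples (restrictor pairs failing the scope): 3.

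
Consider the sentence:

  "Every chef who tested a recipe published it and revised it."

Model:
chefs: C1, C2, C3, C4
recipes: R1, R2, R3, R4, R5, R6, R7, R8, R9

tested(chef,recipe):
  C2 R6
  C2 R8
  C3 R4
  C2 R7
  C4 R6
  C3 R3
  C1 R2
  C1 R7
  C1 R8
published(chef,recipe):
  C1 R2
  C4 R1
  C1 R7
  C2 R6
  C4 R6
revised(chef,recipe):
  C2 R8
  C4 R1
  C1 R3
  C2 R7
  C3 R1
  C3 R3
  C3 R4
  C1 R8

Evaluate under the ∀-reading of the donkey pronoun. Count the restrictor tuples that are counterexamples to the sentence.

9

"it" takes "a recipe" as antecedent — a donkey pronoun bound across the clause boundary.
Strong reading: for every (c,r) with tested(c,r), published(c,r) ∧ revised(c,r).
Restrictor pairs: (C1,R2) ✗  (C1,R7) ✗  (C1,R8) ✗  (C2,R6) ✗  (C2,R7) ✗  (C2,R8) ✗  (C3,R3) ✗  (C3,R4) ✗  (C4,R6) ✗
Counterexamples (restrictor pairs failing the scope): 9.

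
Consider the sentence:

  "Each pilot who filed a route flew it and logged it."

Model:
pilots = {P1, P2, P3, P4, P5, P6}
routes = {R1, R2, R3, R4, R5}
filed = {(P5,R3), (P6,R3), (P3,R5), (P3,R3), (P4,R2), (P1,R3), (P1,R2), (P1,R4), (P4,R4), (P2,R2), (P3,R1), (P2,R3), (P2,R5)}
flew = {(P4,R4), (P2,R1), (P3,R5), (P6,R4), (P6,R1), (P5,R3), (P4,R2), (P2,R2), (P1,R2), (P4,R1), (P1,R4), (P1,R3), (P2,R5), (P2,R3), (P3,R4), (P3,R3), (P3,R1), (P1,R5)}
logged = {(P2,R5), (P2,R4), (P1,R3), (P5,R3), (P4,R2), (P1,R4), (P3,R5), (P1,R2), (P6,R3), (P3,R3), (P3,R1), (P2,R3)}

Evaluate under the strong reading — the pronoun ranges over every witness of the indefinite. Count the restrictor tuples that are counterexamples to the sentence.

3

"it" takes "a route" as antecedent — a donkey pronoun bound across the clause boundary.
Strong reading: for every (p,r) with filed(p,r), flew(p,r) ∧ logged(p,r).
Restrictor pairs: (P1,R2) ✓  (P1,R3) ✓  (P1,R4) ✓  (P2,R2) ✗  (P2,R3) ✓  (P2,R5) ✓  (P3,R1) ✓  (P3,R3) ✓  (P3,R5) ✓  (P4,R2) ✓  (P4,R4) ✗  (P5,R3) ✓  (P6,R3) ✗
Counterexamples (restrictor pairs failing the scope): 3.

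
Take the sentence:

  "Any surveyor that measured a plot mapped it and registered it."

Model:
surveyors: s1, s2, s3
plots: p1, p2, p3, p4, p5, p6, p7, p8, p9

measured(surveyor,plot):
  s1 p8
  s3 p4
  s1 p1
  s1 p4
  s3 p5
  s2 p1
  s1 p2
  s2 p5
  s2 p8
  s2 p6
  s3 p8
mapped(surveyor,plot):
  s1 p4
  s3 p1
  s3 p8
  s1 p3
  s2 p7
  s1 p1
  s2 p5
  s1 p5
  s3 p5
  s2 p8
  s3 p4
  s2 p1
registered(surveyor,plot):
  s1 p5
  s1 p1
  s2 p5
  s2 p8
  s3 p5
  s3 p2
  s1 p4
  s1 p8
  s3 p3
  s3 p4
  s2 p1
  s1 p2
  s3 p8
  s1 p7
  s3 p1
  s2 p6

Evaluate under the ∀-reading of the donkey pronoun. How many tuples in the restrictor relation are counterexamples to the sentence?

3

"it" takes "a plot" as antecedent — a donkey pronoun bound across the clause boundary.
Strong reading: for every (s,p) with measured(s,p), mapped(s,p) ∧ registered(s,p).
Restrictor pairs: (s1,p1) ✓  (s1,p2) ✗  (s1,p4) ✓  (s1,p8) ✗  (s2,p1) ✓  (s2,p5) ✓  (s2,p6) ✗  (s2,p8) ✓  (s3,p4) ✓  (s3,p5) ✓  (s3,p8) ✓
Counterexamples (restrictor pairs failing the scope): 3.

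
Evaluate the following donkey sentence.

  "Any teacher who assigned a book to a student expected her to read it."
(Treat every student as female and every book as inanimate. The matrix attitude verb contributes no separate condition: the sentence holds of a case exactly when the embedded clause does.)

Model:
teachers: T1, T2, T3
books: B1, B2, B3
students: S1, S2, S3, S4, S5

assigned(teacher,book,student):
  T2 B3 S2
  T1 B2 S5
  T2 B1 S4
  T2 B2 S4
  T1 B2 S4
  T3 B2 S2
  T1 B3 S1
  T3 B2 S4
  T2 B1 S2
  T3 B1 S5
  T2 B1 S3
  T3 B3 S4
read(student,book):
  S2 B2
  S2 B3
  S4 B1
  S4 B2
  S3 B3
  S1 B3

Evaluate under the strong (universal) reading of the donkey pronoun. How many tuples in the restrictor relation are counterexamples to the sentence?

5

"her" takes "a student" as antecedent and "it" takes "a book"; both are donkey pronouns co-varying with the restrictor.
Strong reading: for every (t,b,s) with assigned(t,b,s), read(s,b).
Restrictor triples: (T1,B2,S4)→read(S4,B2) ✓  (T1,B2,S5)→read(S5,B2) ✗  (T1,B3,S1)→read(S1,B3) ✓  (T2,B1,S2)→read(S2,B1) ✗  (T2,B1,S3)→read(S3,B1) ✗  (T2,B1,S4)→read(S4,B1) ✓  (T2,B2,S4)→read(S4,B2) ✓  (T2,B3,S2)→read(S2,B3) ✓  (T3,B1,S5)→read(S5,B1) ✗  (T3,B2,S2)→read(S2,B2) ✓  (T3,B2,S4)→read(S4,B2) ✓  (T3,B3,S4)→read(S4,B3) ✗
Counterexamples (restrictor triples failing the scope): 5.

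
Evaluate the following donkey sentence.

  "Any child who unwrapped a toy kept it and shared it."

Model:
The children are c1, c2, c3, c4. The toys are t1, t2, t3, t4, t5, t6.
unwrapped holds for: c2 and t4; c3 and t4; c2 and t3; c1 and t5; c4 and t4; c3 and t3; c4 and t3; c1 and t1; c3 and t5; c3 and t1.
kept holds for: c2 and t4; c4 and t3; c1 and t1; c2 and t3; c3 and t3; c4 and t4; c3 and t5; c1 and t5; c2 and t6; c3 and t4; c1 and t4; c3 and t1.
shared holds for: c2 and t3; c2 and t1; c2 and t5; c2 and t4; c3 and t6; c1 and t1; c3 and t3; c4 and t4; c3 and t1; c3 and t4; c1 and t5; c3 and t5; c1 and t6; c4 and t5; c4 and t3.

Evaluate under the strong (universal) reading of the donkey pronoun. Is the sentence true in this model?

True

"it" takes "a toy" as antecedent — a donkey pronoun bound across the clause boundary.
Strong reading: for every (c,t) with unwrapped(c,t), kept(c,t) ∧ shared(c,t).
Restrictor pairs: (c1,t1) ✓  (c1,t5) ✓  (c2,t3) ✓  (c2,t4) ✓  (c3,t1) ✓  (c3,t3) ✓  (c3,t4) ✓  (c3,t5) ✓  (c4,t3) ✓  (c4,t4) ✓
Every restrictor pair satisfies the scope.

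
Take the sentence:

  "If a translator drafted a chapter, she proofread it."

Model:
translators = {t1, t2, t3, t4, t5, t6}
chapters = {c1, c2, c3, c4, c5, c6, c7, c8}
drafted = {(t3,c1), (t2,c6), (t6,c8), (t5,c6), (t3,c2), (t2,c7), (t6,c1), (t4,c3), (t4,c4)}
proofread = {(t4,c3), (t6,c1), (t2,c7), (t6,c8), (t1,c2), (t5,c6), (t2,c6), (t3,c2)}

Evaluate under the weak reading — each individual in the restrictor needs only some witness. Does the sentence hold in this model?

True

"it" takes "a chapter" as antecedent — a donkey pronoun bound across the clause boundary.
Weak reading: every translator t with some drafted-chapter has at least one drafted-chapter c such that proofread(t,c).
Per translator: t2:✓  t3:✓  t4:✓  t5:✓  t6:✓
Every translator in the restrictor has a witness.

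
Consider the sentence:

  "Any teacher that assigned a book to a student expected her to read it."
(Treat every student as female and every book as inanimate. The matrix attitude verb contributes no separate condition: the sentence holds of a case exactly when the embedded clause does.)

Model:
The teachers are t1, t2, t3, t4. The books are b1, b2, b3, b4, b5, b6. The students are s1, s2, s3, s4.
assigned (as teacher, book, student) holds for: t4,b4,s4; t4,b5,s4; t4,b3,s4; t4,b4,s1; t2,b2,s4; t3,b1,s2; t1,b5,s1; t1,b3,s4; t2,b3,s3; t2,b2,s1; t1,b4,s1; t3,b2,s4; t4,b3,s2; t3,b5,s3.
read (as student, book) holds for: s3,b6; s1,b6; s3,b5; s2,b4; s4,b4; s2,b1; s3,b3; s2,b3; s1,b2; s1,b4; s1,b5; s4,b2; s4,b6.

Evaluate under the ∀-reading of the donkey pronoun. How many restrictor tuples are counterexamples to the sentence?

"her" takes "a student" as antecedent and "it" takes "a book"; both are donkey pronouns co-varying with the restrictor.
Strong reading: for every (t,b,s) with assigned(t,b,s), read(s,b).
Restrictor triples: (t1,b3,s4)→read(s4,b3) ✗  (t1,b4,s1)→read(s1,b4) ✓  (t1,b5,s1)→read(s1,b5) ✓  (t2,b2,s1)→read(s1,b2) ✓  (t2,b2,s4)→read(s4,b2) ✓  (t2,b3,s3)→read(s3,b3) ✓  (t3,b1,s2)→read(s2,b1) ✓  (t3,b2,s4)→read(s4,b2) ✓  (t3,b5,s3)→read(s3,b5) ✓  (t4,b3,s2)→read(s2,b3) ✓  (t4,b3,s4)→read(s4,b3) ✗  (t4,b4,s1)→read(s1,b4) ✓  (t4,b4,s4)→read(s4,b4) ✓  (t4,b5,s4)→read(s4,b5) ✗
Counterexamples (restrictor triples failing the scope): 3.

3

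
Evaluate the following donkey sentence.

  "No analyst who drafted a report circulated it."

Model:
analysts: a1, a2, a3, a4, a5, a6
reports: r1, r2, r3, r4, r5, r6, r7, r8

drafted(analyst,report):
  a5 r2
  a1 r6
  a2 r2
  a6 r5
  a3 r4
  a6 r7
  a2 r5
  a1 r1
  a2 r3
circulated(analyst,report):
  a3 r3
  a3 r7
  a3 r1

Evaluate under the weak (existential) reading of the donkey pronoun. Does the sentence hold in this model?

True

"it" takes "a report" as antecedent — a donkey pronoun bound across the clause boundary.
Truth condition: for no (a,r) with drafted(a,r) does circulated(a,r) hold.
Restrictor pairs — does the scope hold? (a1,r1):fails  (a1,r6):fails  (a2,r2):fails  (a2,r3):fails  (a2,r5):fails  (a3,r4):fails  (a5,r2):fails  (a6,r5):fails  (a6,r7):fails
Scope holds for no restrictor pair, so the sentence is true.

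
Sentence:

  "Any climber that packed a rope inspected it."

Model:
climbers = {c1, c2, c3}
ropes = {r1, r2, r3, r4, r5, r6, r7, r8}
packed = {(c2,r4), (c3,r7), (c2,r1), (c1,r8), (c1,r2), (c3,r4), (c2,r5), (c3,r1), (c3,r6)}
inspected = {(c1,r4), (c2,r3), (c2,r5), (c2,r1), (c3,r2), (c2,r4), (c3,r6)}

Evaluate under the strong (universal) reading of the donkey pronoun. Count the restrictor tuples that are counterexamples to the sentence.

"it" takes "a rope" as antecedent — a donkey pronoun bound across the clause boundary.
Strong reading: for every (c,r) with packed(c,r), inspected(c,r).
Restrictor pairs: (c1,r2) ✗  (c1,r8) ✗  (c2,r1) ✓  (c2,r4) ✓  (c2,r5) ✓  (c3,r1) ✗  (c3,r4) ✗  (c3,r6) ✓  (c3,r7) ✗
Counterexamples (restrictor pairs failing the scope): 5.

5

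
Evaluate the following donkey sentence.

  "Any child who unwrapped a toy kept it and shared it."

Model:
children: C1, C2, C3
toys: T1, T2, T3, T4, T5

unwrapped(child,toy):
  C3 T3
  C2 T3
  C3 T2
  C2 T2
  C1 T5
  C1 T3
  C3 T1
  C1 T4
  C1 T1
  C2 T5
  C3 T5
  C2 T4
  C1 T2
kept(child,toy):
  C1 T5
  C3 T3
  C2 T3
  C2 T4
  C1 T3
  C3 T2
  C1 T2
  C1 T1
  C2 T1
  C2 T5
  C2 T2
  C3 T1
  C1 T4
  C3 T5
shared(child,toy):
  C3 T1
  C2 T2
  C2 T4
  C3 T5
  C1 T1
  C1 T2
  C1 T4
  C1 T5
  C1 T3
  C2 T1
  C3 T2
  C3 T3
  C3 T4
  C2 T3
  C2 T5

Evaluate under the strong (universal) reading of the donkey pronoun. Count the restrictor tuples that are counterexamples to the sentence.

0

"it" takes "a toy" as antecedent — a donkey pronoun bound across the clause boundary.
Strong reading: for every (c,t) with unwrapped(c,t), kept(c,t) ∧ shared(c,t).
Restrictor pairs: (C1,T1) ✓  (C1,T2) ✓  (C1,T3) ✓  (C1,T4) ✓  (C1,T5) ✓  (C2,T2) ✓  (C2,T3) ✓  (C2,T4) ✓  (C2,T5) ✓  (C3,T1) ✓  (C3,T2) ✓  (C3,T3) ✓  (C3,T5) ✓
Counterexamples (restrictor pairs failing the scope): 0.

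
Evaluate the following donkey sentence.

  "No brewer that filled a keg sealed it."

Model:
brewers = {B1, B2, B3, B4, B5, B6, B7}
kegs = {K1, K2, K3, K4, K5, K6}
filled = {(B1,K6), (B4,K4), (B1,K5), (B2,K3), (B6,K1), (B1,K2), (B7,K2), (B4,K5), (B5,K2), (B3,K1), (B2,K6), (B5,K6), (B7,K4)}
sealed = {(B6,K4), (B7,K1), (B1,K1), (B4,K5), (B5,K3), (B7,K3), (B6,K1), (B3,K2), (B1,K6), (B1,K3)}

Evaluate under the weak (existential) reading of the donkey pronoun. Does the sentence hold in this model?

False

"it" takes "a keg" as antecedent — a donkey pronoun bound across the clause boundary.
Truth condition: for no (b,k) with filled(b,k) does sealed(b,k) hold.
Restrictor pairs — does the scope hold? (B1,K2):fails  (B1,K5):fails  (B1,K6):holds  (B2,K3):fails  (B2,K6):fails  (B3,K1):fails  (B4,K4):fails  (B4,K5):holds  (B5,K2):fails  (B5,K6):fails  (B6,K1):holds  (B7,K2):fails  (B7,K4):fails
Scope holds for 3 pair(s), so the sentence is false.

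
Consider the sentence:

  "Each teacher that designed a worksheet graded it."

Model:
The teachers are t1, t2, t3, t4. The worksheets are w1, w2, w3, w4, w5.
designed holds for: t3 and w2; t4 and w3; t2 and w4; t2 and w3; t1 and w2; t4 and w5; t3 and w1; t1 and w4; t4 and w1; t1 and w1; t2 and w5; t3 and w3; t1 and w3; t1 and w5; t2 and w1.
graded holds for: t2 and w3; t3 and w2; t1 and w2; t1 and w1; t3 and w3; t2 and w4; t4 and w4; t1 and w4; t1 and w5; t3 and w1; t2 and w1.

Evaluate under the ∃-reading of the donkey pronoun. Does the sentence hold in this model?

False

"it" takes "a worksheet" as antecedent — a donkey pronoun bound across the clause boundary.
Weak reading: every teacher t with some designed-worksheet has at least one designed-worksheet w such that graded(t,w).
Per teacher: t1:✓  t2:✓  t3:✓  t4:✗
t4 has no witness among its designed-worksheets.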